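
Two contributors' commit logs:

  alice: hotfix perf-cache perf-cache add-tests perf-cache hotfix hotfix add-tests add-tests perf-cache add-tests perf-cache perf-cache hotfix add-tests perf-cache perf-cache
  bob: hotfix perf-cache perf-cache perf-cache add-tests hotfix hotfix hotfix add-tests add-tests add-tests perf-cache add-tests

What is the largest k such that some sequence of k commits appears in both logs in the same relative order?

11

One common subsequence of length 11: hotfix [1,1], perf-cache [2,3], perf-cache [3,4], add-tests [4,5], hotfix [6,7], hotfix [7,8], add-tests [8,9], add-tests [9,10], add-tests [11,11], perf-cache [13,12], add-tests [15,13]. Since dp[17][13] = 11, nothing longer is possible.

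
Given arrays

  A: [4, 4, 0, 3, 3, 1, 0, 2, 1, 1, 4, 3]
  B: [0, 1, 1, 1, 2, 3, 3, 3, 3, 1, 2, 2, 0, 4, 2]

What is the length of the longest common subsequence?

Taking 0 (A #3, B #1), 3 (A #4, B #8), 3 (A #5, B #9), 1 (A #6, B #10), 0 (A #7, B #13), 2 (A #8, B #15) gives a common subsequence of length 6. dp[12][15] = 6 confirms this is the maximum.

6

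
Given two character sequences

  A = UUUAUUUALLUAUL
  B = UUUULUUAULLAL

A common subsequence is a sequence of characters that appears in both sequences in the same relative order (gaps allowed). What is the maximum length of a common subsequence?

Pick U [1,1], U [2,2], U [3,3], U [5,4], U [6,6], U [7,7], A [8,8], L [9,10], L [10,11], A [12,12], L [14,13]; all 11 characters appear in both, in order. dp[14][13] = 11 confirms this is the maximum.

11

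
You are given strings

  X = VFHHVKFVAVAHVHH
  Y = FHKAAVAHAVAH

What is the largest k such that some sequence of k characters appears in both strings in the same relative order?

Match F [2,1] → H [4,2] → K [6,3] → A [9,5] → V [10,6] → A [11,7] → H [12,8] → V [13,10] → H [15,12] — 9 characters in the same relative order in both. Since dp[15][12] = 9, nothing longer is possible.

9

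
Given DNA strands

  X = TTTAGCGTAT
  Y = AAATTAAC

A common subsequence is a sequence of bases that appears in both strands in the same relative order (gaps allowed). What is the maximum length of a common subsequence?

4

Let dp[i][j] be the LCS length of the first i bases of X and the first j bases of Y. dp[i][j] = dp[i-1][j-1]+1 when the i-th and j-th bases match, else max(dp[i-1][j], dp[i][j-1]).
    ·  A  A  A  T  T  A  A  C
 ·  0  0  0  0  0  0  0  0  0
 T  0  0  0  0  1  1  1  1  1
 T  0  0  0  0  1  2  2  2  2
 T  0  0  0  0  1  2  2  2  2
 A  0  1  1  1  1  2  3  3  3
 G  0  1  1  1  1  2  3  3  3
 C  0  1  1  1  1  2  3  3  4
 G  0  1  1  1  1  2  3  3  4
 T  0  1  1  1  2  2  3  3  4
 A  0  1  2  2  2  2  3  4  4
 T  0  1  2  2  3  3  3  4  4
dp[10][8] = 4. One LCS (by backtracking along matches): TTAC.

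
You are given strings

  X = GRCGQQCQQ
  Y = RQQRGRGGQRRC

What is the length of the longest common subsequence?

5

One common subsequence of length 5: G [1,5] → R [2,6] → G [4,8] → Q [5,9] → C [7,12]. dp[9][12] = 5 confirms this is the maximum.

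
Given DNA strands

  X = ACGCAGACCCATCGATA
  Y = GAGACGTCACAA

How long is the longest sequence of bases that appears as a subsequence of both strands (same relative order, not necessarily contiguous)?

10

Taking G at X[3]=Y[1]; then A at X[5]=Y[2]; then G at X[6]=Y[3]; then A at X[7]=Y[4]; then C at X[8]=Y[5]; then C at X[10]=Y[8]; then A at X[11]=Y[9]; then C at X[13]=Y[10]; then A at X[15]=Y[11]; then A at X[17]=Y[12] gives a common subsequence of length 10. Since dp[17][12] = 10, nothing longer is possible.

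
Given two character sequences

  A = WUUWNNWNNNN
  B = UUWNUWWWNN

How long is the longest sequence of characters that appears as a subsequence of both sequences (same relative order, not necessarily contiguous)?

7

Let dp[i][j] be the LCS length of the first i characters of A and the first j characters of B. dp[i][j] = dp[i-1][j-1]+1 when the i-th and j-th characters match, else max(dp[i-1][j], dp[i][j-1]).
    ·  U  U  W  N  U  W  W  W  N  N
 ·  0  0  0  0  0  0  0  0  0  0  0
 W  0  0  0  1  1  1  1  1  1  1  1
 U  0  1  1  1  1  2  2  2  2  2  2
 U  0  1  2  2  2  2  2  2  2  2  2
 W  0  1  2  3  3  3  3  3  3  3  3
 N  0  1  2  3  4  4  4  4  4  4  4
 N  0  1  2  3  4  4  4  4  4  5  5
 W  0  1  2  3  4  4  5  5  5  5  5
 N  0  1  2  3  4  4  5  5  5  6  6
 N  0  1  2  3  4  4  5  5  5  6  7
 N  0  1  2  3  4  4  5  5  5  6  7
 N  0  1  2  3  4  4  5  5  5  6  7
dp[11][10] = 7. One LCS (by backtracking along matches): UUWNWNN.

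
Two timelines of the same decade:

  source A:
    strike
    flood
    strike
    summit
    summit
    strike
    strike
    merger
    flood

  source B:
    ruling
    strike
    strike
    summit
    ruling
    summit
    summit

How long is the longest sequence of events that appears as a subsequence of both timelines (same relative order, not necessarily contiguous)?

Match strike (source A #1, source B #2) → strike (source A #3, source B #3) → summit (source A #4, source B #6) → summit (source A #5, source B #7) — 4 events in the same relative order in both. dp[9][7] = 4 confirms this is the maximum.

4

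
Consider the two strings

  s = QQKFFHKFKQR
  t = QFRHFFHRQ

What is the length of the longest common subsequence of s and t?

Taking Q at s[1]=t[1], then F at s[4]=t[5], then F at s[5]=t[6], then H at s[6]=t[7], then Q at s[10]=t[9] gives a common subsequence of length 5. Since dp[11][9] = 5, nothing longer is possible.

5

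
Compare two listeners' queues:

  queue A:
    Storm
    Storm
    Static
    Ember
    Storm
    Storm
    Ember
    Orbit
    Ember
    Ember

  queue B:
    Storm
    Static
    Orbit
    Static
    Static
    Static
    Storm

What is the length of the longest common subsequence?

3

Pick Storm at queue A[1]=queue B[1] → Static at queue A[3]=queue B[6] → Storm at queue A[6]=queue B[7]; all 3 songs appear in both, in order. The LCS DP gives dp[10][7] = 3, so this is optimal.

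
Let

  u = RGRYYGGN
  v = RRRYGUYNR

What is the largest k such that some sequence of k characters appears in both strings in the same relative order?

Taking R at u[1]=v[2]; then R at u[3]=v[3]; then Y at u[4]=v[4]; then Y at u[5]=v[7]; then N at u[8]=v[8] gives a common subsequence of length 5. Since dp[8][9] = 5, nothing longer is possible.

5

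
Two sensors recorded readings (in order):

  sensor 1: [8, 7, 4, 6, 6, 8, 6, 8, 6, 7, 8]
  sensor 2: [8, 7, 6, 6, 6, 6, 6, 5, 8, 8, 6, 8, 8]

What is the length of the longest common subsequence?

8

Let dp[i][j] be the LCS length of the first i values of sensor 1 and the first j values of sensor 2. dp[i][j] = dp[i-1][j-1]+1 when the i-th and j-th values match, else max(dp[i-1][j], dp[i][j-1]).
    ·  8  7  6  6  6  6  6  5  8  8  6  8  8
 ·  0  0  0  0  0  0  0  0  0  0  0  0  0  0
 8  0  1  1  1  1  1  1  1  1  1  1  1  1  1
 7  0  1  2  2  2  2  2  2  2  2  2  2  2  2
 4  0  1  2  2  2  2  2  2  2  2  2  2  2  2
 6  0  1  2  3  3  3  3  3  3  3  3  3  3  3
 6  0  1  2  3  4  4  4  4  4  4  4  4  4  4
 8  0  1  2  3  4  4  4  4  4  5  5  5  5  5
 6  0  1  2  3  4  5  5  5  5  5  5  6  6  6
 8  0  1  2  3  4  5  5  5  5  6  6  6  7  7
 6  0  1  2  3  4  5  6  6  6  6  6  7  7  7
 7  0  1  2  3  4  5  6  6  6  6  6  7  7  7
 8  0  1  2  3  4  5  6  6  6  7  7  7  8  8
dp[11][13] = 8. One LCS (by backtracking along matches): 8, 7, 6, 6, 8, 6, 8, 8.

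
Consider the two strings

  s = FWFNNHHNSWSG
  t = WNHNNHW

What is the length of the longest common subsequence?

Let dp[i][j] be the LCS length of the first i characters of s and the first j characters of t. dp[i][j] = dp[i-1][j-1]+1 when the i-th and j-th characters match, else max(dp[i-1][j], dp[i][j-1]).
    ·  W  N  H  N  N  H  W
 ·  0  0  0  0  0  0  0  0
 F  0  0  0  0  0  0  0  0
 W  0  1  1  1  1  1  1  1
 F  0  1  1  1  1  1  1  1
 N  0  1  2  2  2  2  2  2
 N  0  1  2  2  3  3  3  3
 H  0  1  2  3  3  3  4  4
 H  0  1  2  3  3  3  4  4
 N  0  1  2  3  4  4  4  4
 S  0  1  2  3  4  4  4  4
 W  0  1  2  3  4  4  4  5
 S  0  1  2  3  4  4  4  5
 G  0  1  2  3  4  4  4  5
dp[12][7] = 5. One LCS (by backtracking along matches): WNNHW.

5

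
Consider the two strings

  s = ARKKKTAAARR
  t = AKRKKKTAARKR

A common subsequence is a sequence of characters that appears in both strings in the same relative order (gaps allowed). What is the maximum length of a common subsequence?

10

Pick A [1,1], then R [2,3], then K [3,4], then K [4,5], then K [5,6], then T [6,7], then A [8,8], then A [9,9], then R [10,10], then R [11,12]; all 10 characters appear in both, in order, and the DP table's final entry dp[11][12] is also 10, so no common subsequence is longer.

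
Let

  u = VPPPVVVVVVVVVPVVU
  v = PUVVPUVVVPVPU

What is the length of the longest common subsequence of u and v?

9

Taking P [2,1]; then V [5,3]; then V [6,4]; then V [7,7]; then V [8,8]; then V [9,9]; then V [13,11]; then P [14,12]; then U [17,13] gives a common subsequence of length 9. Since dp[17][13] = 9, nothing longer is possible.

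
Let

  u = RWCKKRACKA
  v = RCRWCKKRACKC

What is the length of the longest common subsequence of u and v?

9

Taking R at u[1]=v[3], W at u[2]=v[4], C at u[3]=v[5], K at u[4]=v[6], K at u[5]=v[7], R at u[6]=v[8], A at u[7]=v[9], C at u[8]=v[10], K at u[9]=v[11] gives a common subsequence of length 9. dp[10][12] = 9 confirms this is the maximum.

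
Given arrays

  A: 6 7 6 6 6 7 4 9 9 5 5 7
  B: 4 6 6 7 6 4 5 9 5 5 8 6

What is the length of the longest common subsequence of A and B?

7

Match 6 (A #1, B #3), then 7 (A #2, B #4), then 6 (A #5, B #5), then 4 (A #7, B #6), then 9 (A #9, B #8), then 5 (A #10, B #9), then 5 (A #11, B #10) — 7 values in the same relative order in both. The LCS DP gives dp[12][12] = 7, so this is optimal.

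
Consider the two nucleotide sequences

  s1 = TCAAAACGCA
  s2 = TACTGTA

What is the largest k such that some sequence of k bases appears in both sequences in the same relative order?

5

Match T at s1[1]=s2[1], then A at s1[6]=s2[2], then C at s1[7]=s2[3], then G at s1[8]=s2[5], then A at s1[10]=s2[7] — 5 bases in the same relative order in both. dp[10][7] = 5 confirms this is the maximum.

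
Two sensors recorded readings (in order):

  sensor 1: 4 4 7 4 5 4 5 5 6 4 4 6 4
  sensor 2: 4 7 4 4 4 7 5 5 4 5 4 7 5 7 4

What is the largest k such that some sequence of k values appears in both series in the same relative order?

9

Match 4 (sensor 1 #1, sensor 2 #1), 4 (sensor 1 #2, sensor 2 #3), 4 (sensor 1 #4, sensor 2 #4), 4 (sensor 1 #6, sensor 2 #5), 5 (sensor 1 #7, sensor 2 #7), 5 (sensor 1 #8, sensor 2 #8), 4 (sensor 1 #10, sensor 2 #9), 4 (sensor 1 #11, sensor 2 #11), 4 (sensor 1 #13, sensor 2 #15) — 9 values in the same relative order in both. Since dp[13][15] = 9, nothing longer is possible.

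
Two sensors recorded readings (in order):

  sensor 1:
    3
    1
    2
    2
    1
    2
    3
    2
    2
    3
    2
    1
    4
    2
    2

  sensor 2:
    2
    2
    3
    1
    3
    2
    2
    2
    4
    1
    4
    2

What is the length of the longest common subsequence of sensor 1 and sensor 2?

10

One common subsequence of length 10: 2 (sensor 1 #3, sensor 2 #1); then 2 (sensor 1 #4, sensor 2 #2); then 1 (sensor 1 #5, sensor 2 #4); then 3 (sensor 1 #7, sensor 2 #5); then 2 (sensor 1 #8, sensor 2 #6); then 2 (sensor 1 #9, sensor 2 #7); then 2 (sensor 1 #11, sensor 2 #8); then 1 (sensor 1 #12, sensor 2 #10); then 4 (sensor 1 #13, sensor 2 #11); then 2 (sensor 1 #15, sensor 2 #12), and the DP table's final entry dp[15][12] is also 10, so no common subsequence is longer.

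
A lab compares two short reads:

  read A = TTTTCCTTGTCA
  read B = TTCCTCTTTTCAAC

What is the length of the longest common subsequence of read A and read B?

Pick T (read A #1, read B #1), T (read A #2, read B #2), T (read A #3, read B #5), T (read A #4, read B #7), T (read A #7, read B #8), T (read A #8, read B #9), T (read A #10, read B #10), C (read A #11, read B #11), A (read A #12, read B #13); all 9 bases appear in both, in order. The LCS DP gives dp[12][14] = 9, so this is optimal.

9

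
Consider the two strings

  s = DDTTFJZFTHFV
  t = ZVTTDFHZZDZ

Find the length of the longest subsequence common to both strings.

Let dp[i][j] be the LCS length of the first i characters of s and the first j characters of t. dp[i][j] = dp[i-1][j-1]+1 when the i-th and j-th characters match, else max(dp[i-1][j], dp[i][j-1]).
    ·  Z  V  T  T  D  F  H  Z  Z  D  Z
 ·  0  0  0  0  0  0  0  0  0  0  0  0
 D  0  0  0  0  0  1  1  1  1  1  1  1
 D  0  0  0  0  0  1  1  1  1  1  2  2
 T  0  0  0  1  1  1  1  1  1  1  2  2
 T  0  0  0  1  2  2  2  2  2  2  2  2
 F  0  0  0  1  2  2  3  3  3  3  3  3
 J  0  0  0  1  2  2  3  3  3  3  3  3
 Z  0  1  1  1  2  2  3  3  4  4  4  4
 F  0  1  1  1  2  2  3  3  4  4  4  4
 T  0  1  1  2  2  2  3  3  4  4  4  4
 H  0  1  1  2  2  2  3  4  4  4  4  4
 F  0  1  1  2  2  2  3  4  4  4  4  4
 V  0  1  2  2  2  2  3  4  4  4  4  4
dp[12][11] = 4. One LCS (by backtracking along matches): TTFZ.

4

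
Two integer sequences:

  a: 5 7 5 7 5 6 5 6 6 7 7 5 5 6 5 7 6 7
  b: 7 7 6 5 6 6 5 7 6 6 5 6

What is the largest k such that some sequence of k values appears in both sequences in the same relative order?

One common subsequence of length 10: 7 [2,1], 7 [4,2], 6 [6,3], 5 [7,4], 6 [8,5], 6 [9,6], 7 [10,8], 6 [14,10], 5 [15,11], 6 [17,12], and the DP table's final entry dp[18][12] is also 10, so no common subsequence is longer.

10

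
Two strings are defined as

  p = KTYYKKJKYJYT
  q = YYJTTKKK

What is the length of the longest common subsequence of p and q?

5

Taking Y (p #3, q #1), Y (p #4, q #2), K (p #5, q #6), K (p #6, q #7), K (p #8, q #8) gives a common subsequence of length 5, and the DP table's final entry dp[12][8] is also 5, so no common subsequence is longer.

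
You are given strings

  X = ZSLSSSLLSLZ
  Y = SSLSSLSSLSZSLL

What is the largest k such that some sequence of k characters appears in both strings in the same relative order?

8

Match S at X[2]=Y[2] → L at X[3]=Y[3] → S at X[4]=Y[5] → S at X[5]=Y[7] → S at X[6]=Y[8] → L at X[7]=Y[9] → L at X[8]=Y[13] → L at X[10]=Y[14] — 8 characters in the same relative order in both, and the DP table's final entry dp[11][14] is also 8, so no common subsequence is longer.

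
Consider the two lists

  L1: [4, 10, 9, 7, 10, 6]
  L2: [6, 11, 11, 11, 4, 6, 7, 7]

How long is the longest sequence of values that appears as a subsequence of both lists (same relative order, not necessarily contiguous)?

2

Pick 4 (L1 #1, L2 #5), then 7 (L1 #4, L2 #8); all 2 values appear in both, in order. dp[6][8] = 2 confirms this is the maximum.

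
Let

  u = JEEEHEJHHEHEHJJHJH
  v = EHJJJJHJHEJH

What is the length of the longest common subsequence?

8

Pick E (u #4, v #1), H (u #5, v #2), J (u #7, v #6), H (u #8, v #7), H (u #11, v #9), E (u #12, v #10), J (u #17, v #11), H (u #18, v #12); all 8 characters appear in both, in order. Since dp[18][12] = 8, nothing longer is possible.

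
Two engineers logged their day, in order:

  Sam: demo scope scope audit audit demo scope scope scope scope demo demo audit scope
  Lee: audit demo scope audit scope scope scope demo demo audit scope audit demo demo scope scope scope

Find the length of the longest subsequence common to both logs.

One common subsequence of length 10: demo (Sam #1, Lee #2) → scope (Sam #3, Lee #3) → audit (Sam #5, Lee #4) → scope (Sam #7, Lee #5) → scope (Sam #8, Lee #6) → scope (Sam #9, Lee #7) → scope (Sam #10, Lee #11) → demo (Sam #11, Lee #13) → demo (Sam #12, Lee #14) → scope (Sam #14, Lee #17). The LCS DP gives dp[14][17] = 10, so this is optimal.

10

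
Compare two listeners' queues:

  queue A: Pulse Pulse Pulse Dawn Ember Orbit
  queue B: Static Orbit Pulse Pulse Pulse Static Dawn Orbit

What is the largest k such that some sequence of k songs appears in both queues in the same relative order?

5

Pick Pulse (queue A #1, queue B #3), Pulse (queue A #2, queue B #4), Pulse (queue A #3, queue B #5), Dawn (queue A #4, queue B #7), Orbit (queue A #6, queue B #8); all 5 songs appear in both, in order. Since dp[6][8] = 5, nothing longer is possible.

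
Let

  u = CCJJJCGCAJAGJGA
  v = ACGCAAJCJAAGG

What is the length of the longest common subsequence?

8

Taking C (u #1, v #2); then C (u #2, v #4); then J (u #3, v #7); then J (u #5, v #9); then A (u #9, v #10); then A (u #11, v #11); then G (u #12, v #12); then G (u #14, v #13) gives a common subsequence of length 8. Since dp[15][13] = 8, nothing longer is possible.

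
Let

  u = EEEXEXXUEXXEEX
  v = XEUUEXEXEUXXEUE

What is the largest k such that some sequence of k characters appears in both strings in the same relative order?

Taking E (u #1, v #2) → E (u #2, v #5) → E (u #3, v #7) → X (u #4, v #8) → E (u #5, v #9) → U (u #8, v #10) → X (u #10, v #11) → X (u #11, v #12) → E (u #12, v #13) → E (u #13, v #15) gives a common subsequence of length 10. dp[14][15] = 10 confirms this is the maximum.

10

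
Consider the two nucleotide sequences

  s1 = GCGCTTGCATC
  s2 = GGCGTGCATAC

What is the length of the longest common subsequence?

One common subsequence of length 9: G at s1[1]=s2[2], then C at s1[2]=s2[3], then G at s1[3]=s2[4], then T at s1[6]=s2[5], then G at s1[7]=s2[6], then C at s1[8]=s2[7], then A at s1[9]=s2[8], then T at s1[10]=s2[9], then C at s1[11]=s2[11]. dp[11][11] = 9 confirms this is the maximum.

9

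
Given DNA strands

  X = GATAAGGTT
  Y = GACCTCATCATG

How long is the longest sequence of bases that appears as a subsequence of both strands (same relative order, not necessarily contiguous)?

One common subsequence of length 6: G (X #1, Y #1), A (X #2, Y #2), T (X #3, Y #5), A (X #4, Y #7), A (X #5, Y #10), G (X #7, Y #12). Since dp[9][12] = 6, nothing longer is possible.

6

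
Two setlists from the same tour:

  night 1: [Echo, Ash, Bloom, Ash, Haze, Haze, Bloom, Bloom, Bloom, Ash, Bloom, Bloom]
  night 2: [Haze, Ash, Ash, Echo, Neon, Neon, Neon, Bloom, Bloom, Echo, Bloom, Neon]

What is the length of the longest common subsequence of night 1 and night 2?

Pick Ash [2,2] → Ash [4,3] → Bloom [7,8] → Bloom [8,9] → Bloom [9,11]; all 5 songs appear in both, in order, and the DP table's final entry dp[12][12] is also 5, so no common subsequence is longer.

5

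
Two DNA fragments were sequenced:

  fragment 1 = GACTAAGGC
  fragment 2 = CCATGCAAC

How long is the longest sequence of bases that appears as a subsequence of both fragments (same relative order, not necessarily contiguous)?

5

Let dp[i][j] be the LCS length of the first i bases of fragment 1 and the first j bases of fragment 2. dp[i][j] = dp[i-1][j-1]+1 when the i-th and j-th bases match, else max(dp[i-1][j], dp[i][j-1]).
    ·  C  C  A  T  G  C  A  A  C
 ·  0  0  0  0  0  0  0  0  0  0
 G  0  0  0  0  0  1  1  1  1  1
 A  0  0  0  1  1  1  1  2  2  2
 C  0  1  1  1  1  1  2  2  2  3
 T  0  1  1  1  2  2  2  2  2  3
 A  0  1  1  2  2  2  2  3  3  3
 A  0  1  1  2  2  2  2  3  4  4
 G  0  1  1  2  2  3  3  3  4  4
 G  0  1  1  2  2  3  3  3  4  4
 C  0  1  2  2  2  3  4  4  4  5
dp[9][9] = 5. One LCS (by backtracking along matches): GCAAC.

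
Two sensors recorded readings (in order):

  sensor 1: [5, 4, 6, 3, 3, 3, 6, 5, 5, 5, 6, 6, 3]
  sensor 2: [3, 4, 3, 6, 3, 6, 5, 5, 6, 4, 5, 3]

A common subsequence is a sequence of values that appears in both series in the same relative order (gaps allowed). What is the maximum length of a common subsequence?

8

Pick 4 [2,2], 6 [3,4], 3 [6,5], 6 [7,6], 5 [8,7], 5 [9,8], 5 [10,11], 3 [13,12]; all 8 values appear in both, in order. Since dp[13][12] = 8, nothing longer is possible.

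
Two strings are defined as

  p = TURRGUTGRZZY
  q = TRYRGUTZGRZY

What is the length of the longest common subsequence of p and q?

Taking T at p[1]=q[1], then R at p[3]=q[2], then R at p[4]=q[4], then G at p[5]=q[5], then U at p[6]=q[6], then T at p[7]=q[7], then G at p[8]=q[9], then R at p[9]=q[10], then Z at p[11]=q[11], then Y at p[12]=q[12] gives a common subsequence of length 10. Since dp[12][12] = 10, nothing longer is possible.

10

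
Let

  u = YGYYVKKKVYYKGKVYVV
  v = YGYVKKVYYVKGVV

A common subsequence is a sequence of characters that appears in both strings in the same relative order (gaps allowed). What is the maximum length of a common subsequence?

One common subsequence of length 13: Y [1,1]; then G [2,2]; then Y [4,3]; then V [5,4]; then K [7,5]; then K [8,6]; then V [9,7]; then Y [10,8]; then Y [11,9]; then K [12,11]; then G [13,12]; then V [17,13]; then V [18,14]. Since dp[18][14] = 13, nothing longer is possible.

13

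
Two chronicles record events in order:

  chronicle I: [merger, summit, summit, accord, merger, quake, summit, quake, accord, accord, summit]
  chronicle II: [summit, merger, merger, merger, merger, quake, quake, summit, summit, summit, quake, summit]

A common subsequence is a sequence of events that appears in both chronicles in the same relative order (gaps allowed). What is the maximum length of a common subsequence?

6

Match merger [1,5], then summit [2,8], then summit [3,9], then summit [7,10], then quake [8,11], then summit [11,12] — 6 events in the same relative order in both. The LCS DP gives dp[11][12] = 6, so this is optimal.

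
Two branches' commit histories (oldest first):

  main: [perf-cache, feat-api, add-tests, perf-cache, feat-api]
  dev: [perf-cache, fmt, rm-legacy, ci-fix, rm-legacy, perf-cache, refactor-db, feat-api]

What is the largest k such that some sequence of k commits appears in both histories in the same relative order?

Pick perf-cache at main[1]=dev[1]; then perf-cache at main[4]=dev[6]; then feat-api at main[5]=dev[8]; all 3 commits appear in both, in order. dp[5][8] = 3 confirms this is the maximum.

3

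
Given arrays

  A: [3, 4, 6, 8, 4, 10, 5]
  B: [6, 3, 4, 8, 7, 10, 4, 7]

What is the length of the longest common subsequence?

Taking 3 [1,2] → 4 [2,3] → 8 [4,4] → 4 [5,7] gives a common subsequence of length 4. dp[7][8] = 4 confirms this is the maximum.

4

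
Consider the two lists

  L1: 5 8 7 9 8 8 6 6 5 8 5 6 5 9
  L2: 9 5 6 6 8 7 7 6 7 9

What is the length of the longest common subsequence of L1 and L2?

6

Let dp[i][j] be the LCS length of the first i values of L1 and the first j values of L2. dp[i][j] = dp[i-1][j-1]+1 when the i-th and j-th values match, else max(dp[i-1][j], dp[i][j-1]).
    ·  9  5  6  6  8  7  7  6  7  9
 ·  0  0  0  0  0  0  0  0  0  0  0
 5  0  0  1  1  1  1  1  1  1  1  1
 8  0  0  1  1  1  2  2  2  2  2  2
 7  0  0  1  1  1  2  3  3  3  3  3
 9  0  1  1  1  1  2  3  3  3  3  4
 8  0  1  1  1  1  2  3  3  3  3  4
 8  0  1  1  1  1  2  3  3  3  3  4
 6  0  1  1  2  2  2  3  3  4  4  4
 6  0  1  1  2  3  3  3  3  4  4  4
 5  0  1  2  2  3  3  3  3  4  4  4
 8  0  1  2  2  3  4  4  4  4  4  4
 5  0  1  2  2  3  4  4  4  4  4  4
 6  0  1  2  3  3  4  4  4  5  5  5
 5  0  1  2  3  3  4  4  4  5  5  5
 9  0  1  2  3  3  4  4  4  5  5  6
dp[14][10] = 6. One LCS (by backtracking along matches): 5, 6, 6, 8, 6, 9.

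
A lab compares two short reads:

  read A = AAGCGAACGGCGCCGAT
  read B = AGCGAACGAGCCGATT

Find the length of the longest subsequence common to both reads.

Taking A (read A #2, read B #1), G (read A #3, read B #2), C (read A #4, read B #3), G (read A #5, read B #4), A (read A #6, read B #5), A (read A #7, read B #6), C (read A #8, read B #7), G (read A #9, read B #8), G (read A #12, read B #10), C (read A #13, read B #11), C (read A #14, read B #12), G (read A #15, read B #13), A (read A #16, read B #14), T (read A #17, read B #16) gives a common subsequence of length 14. dp[17][16] = 14 confirms this is the maximum.

14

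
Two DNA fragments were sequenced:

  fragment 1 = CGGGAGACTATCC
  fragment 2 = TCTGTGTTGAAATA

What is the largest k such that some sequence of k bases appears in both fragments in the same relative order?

8

Taking C (fragment 1 #1, fragment 2 #2), G (fragment 1 #2, fragment 2 #4), G (fragment 1 #3, fragment 2 #6), G (fragment 1 #4, fragment 2 #9), A (fragment 1 #5, fragment 2 #11), A (fragment 1 #7, fragment 2 #12), T (fragment 1 #9, fragment 2 #13), A (fragment 1 #10, fragment 2 #14) gives a common subsequence of length 8. The LCS DP gives dp[13][14] = 8, so this is optimal.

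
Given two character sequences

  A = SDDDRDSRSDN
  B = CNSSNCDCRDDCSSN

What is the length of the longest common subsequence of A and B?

Pick S [1,4], then D [2,7], then D [3,10], then D [4,11], then S [7,13], then S [9,14], then N [11,15]; all 7 characters appear in both, in order. dp[11][15] = 7 confirms this is the maximum.

7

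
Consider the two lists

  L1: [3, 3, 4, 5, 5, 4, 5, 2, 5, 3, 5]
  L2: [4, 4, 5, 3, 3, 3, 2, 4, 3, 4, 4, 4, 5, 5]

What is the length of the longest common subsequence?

One common subsequence of length 6: 3 at L1[1]=L2[6], then 3 at L1[2]=L2[9], then 4 at L1[3]=L2[11], then 4 at L1[6]=L2[12], then 5 at L1[9]=L2[13], then 5 at L1[11]=L2[14]. dp[11][14] = 6 confirms this is the maximum.

6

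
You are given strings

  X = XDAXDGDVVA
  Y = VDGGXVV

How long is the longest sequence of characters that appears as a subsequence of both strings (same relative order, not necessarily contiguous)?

4

Taking D [2,2]; then X [4,5]; then V [8,6]; then V [9,7] gives a common subsequence of length 4. The LCS DP gives dp[10][7] = 4, so this is optimal.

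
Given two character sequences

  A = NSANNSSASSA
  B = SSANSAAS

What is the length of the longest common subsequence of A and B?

6

Let dp[i][j] be the LCS length of the first i characters of A and the first j characters of B. dp[i][j] = dp[i-1][j-1]+1 when the i-th and j-th characters match, else max(dp[i-1][j], dp[i][j-1]).
    ·  S  S  A  N  S  A  A  S
 ·  0  0  0  0  0  0  0  0  0
 N  0  0  0  0  1  1  1  1  1
 S  0  1  1  1  1  2  2  2  2
 A  0  1  1  2  2  2  3  3  3
 N  0  1  1  2  3  3  3  3  3
 N  0  1  1  2  3  3  3  3  3
 S  0  1  2  2  3  4  4  4  4
 S  0  1  2  2  3  4  4  4  5
 A  0  1  2  3  3  4  5  5  5
 S  0  1  2  3  3  4  5  5  6
 S  0  1  2  3  3  4  5  5  6
 A  0  1  2  3  3  4  5  6  6
dp[11][8] = 6. One LCS (by backtracking along matches): SANSAS.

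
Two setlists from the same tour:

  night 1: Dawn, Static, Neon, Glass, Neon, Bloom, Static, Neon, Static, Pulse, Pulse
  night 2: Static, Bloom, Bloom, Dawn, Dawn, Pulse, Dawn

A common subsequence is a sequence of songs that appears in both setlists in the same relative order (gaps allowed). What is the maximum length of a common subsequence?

Match Static (night 1 #2, night 2 #1), then Bloom (night 1 #6, night 2 #3), then Pulse (night 1 #10, night 2 #6) — 3 songs in the same relative order in both. The LCS DP gives dp[11][7] = 3, so this is optimal.

3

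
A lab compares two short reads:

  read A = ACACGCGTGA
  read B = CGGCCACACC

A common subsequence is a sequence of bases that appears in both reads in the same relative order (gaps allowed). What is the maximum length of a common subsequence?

5

Match A (read A #1, read B #6) → C (read A #2, read B #7) → A (read A #3, read B #8) → C (read A #4, read B #9) → C (read A #6, read B #10) — 5 bases in the same relative order in both. The LCS DP gives dp[10][10] = 5, so this is optimal.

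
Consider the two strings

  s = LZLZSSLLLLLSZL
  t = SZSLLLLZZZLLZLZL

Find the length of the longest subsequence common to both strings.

9

Taking L (s #1, t #4), L (s #3, t #5), L (s #7, t #6), L (s #8, t #7), L (s #9, t #11), L (s #10, t #12), L (s #11, t #14), Z (s #13, t #15), L (s #14, t #16) gives a common subsequence of length 9, and the DP table's final entry dp[14][16] is also 9, so no common subsequence is longer.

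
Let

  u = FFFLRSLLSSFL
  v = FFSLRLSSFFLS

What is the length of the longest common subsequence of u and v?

Let dp[i][j] be the LCS length of the first i characters of u and the first j characters of v. dp[i][j] = dp[i-1][j-1]+1 when the i-th and j-th characters match, else max(dp[i-1][j], dp[i][j-1]).
    ·  F  F  S  L  R  L  S  S  F  F  L  S
 ·  0  0  0  0  0  0  0  0  0  0  0  0  0
 F  0  1  1  1  1  1  1  1  1  1  1  1  1
 F  0  1  2  2  2  2  2  2  2  2  2  2  2
 F  0  1  2  2  2  2  2  2  2  3  3  3  3
 L  0  1  2  2  3  3  3  3  3  3  3  4  4
 R  0  1  2  2  3  4  4  4  4  4  4  4  4
 S  0  1  2  3  3  4  4  5  5  5  5  5  5
 L  0  1  2  3  4  4  5  5  5  5  5  6  6
 L  0  1  2  3  4  4  5  5  5  5  5  6  6
 S  0  1  2  3  4  4  5  6  6  6  6  6  7
 S  0  1  2  3  4  4  5  6  7  7  7  7  7
 F  0  1  2  3  4  4  5  6  7  8  8  8  8
 L  0  1  2  3  4  4  5  6  7  8  8  9  9
dp[12][12] = 9. One LCS (by backtracking along matches): FFLRLSSFL.

9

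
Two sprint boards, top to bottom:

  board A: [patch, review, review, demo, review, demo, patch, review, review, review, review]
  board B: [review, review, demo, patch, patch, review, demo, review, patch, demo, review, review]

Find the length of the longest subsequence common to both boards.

Pick review [2,1], review [3,2], demo [4,3], review [5,6], demo [6,7], patch [7,9], review [10,11], review [11,12]; all 8 tasks appear in both, in order. The LCS DP gives dp[11][12] = 8, so this is optimal.

8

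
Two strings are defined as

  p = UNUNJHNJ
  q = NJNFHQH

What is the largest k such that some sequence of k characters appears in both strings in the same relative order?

Let dp[i][j] be the LCS length of the first i characters of p and the first j characters of q. dp[i][j] = dp[i-1][j-1]+1 when the i-th and j-th characters match, else max(dp[i-1][j], dp[i][j-1]).
    ·  N  J  N  F  H  Q  H
 ·  0  0  0  0  0  0  0  0
 U  0  0  0  0  0  0  0  0
 N  0  1  1  1  1  1  1  1
 U  0  1  1  1  1  1  1  1
 N  0  1  1  2  2  2  2  2
 J  0  1  2  2  2  2  2  2
 H  0  1  2  2  2  3  3  3
 N  0  1  2  3  3  3  3  3
 J  0  1  2  3  3  3  3  3
dp[8][7] = 3. One LCS (by backtracking along matches): NNH.

3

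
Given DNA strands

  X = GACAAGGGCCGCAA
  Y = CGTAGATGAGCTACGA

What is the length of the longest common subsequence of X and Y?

9

Match G (X #1, Y #2), then A (X #2, Y #4), then A (X #4, Y #6), then A (X #5, Y #9), then G (X #8, Y #10), then C (X #9, Y #11), then C (X #10, Y #14), then G (X #11, Y #15), then A (X #14, Y #16) — 9 bases in the same relative order in both, and the DP table's final entry dp[14][16] is also 9, so no common subsequence is longer.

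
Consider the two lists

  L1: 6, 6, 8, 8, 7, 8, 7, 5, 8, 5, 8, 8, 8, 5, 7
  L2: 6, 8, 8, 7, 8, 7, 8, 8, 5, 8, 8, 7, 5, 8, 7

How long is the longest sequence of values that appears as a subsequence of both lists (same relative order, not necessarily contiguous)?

Match 6 [2,1]; then 8 [3,2]; then 8 [4,3]; then 7 [5,4]; then 8 [6,5]; then 7 [7,6]; then 8 [9,8]; then 5 [10,9]; then 8 [11,10]; then 8 [12,11]; then 8 [13,14]; then 7 [15,15] — 12 values in the same relative order in both. dp[15][15] = 12 confirms this is the maximum.

12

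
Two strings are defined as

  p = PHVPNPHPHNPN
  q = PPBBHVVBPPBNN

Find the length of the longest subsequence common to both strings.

Pick P (p #1, q #2), H (p #2, q #5), V (p #3, q #7), P (p #4, q #9), P (p #6, q #10), N (p #10, q #12), N (p #12, q #13); all 7 characters appear in both, in order. Since dp[12][13] = 7, nothing longer is possible.

7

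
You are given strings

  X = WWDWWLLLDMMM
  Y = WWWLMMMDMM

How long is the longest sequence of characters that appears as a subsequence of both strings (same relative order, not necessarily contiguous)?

Pick W [2,1]; then W [4,2]; then W [5,3]; then L [6,4]; then D [9,8]; then M [11,9]; then M [12,10]; all 7 characters appear in both, in order. dp[12][10] = 7 confirms this is the maximum.

7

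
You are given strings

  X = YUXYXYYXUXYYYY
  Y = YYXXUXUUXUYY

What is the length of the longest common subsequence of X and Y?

Taking Y (X #1, Y #2) → X (X #3, Y #3) → X (X #5, Y #4) → X (X #8, Y #6) → U (X #9, Y #8) → X (X #10, Y #9) → Y (X #13, Y #11) → Y (X #14, Y #12) gives a common subsequence of length 8. Since dp[14][12] = 8, nothing longer is possible.

8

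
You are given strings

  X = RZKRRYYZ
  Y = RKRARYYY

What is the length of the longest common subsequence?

6

Taking R (X #1, Y #1), K (X #3, Y #2), R (X #4, Y #3), R (X #5, Y #5), Y (X #6, Y #7), Y (X #7, Y #8) gives a common subsequence of length 6. Since dp[8][8] = 6, nothing longer is possible.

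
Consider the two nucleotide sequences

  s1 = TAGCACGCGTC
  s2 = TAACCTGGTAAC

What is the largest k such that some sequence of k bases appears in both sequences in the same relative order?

One common subsequence of length 8: T [1,1], then A [2,3], then C [4,4], then C [6,5], then G [7,7], then G [9,8], then T [10,9], then C [11,12]. The LCS DP gives dp[11][12] = 8, so this is optimal.

8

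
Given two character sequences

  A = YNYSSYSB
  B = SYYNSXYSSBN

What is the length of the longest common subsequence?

One common subsequence of length 6: Y at A[1]=B[3], N at A[2]=B[4], Y at A[3]=B[7], S at A[5]=B[8], S at A[7]=B[9], B at A[8]=B[10]. dp[8][11] = 6 confirms this is the maximum.

6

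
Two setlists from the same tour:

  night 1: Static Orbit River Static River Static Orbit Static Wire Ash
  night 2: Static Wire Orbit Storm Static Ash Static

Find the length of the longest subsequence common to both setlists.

One common subsequence of length 4: Static (night 1 #1, night 2 #1), then Orbit (night 1 #2, night 2 #3), then Static (night 1 #4, night 2 #5), then Static (night 1 #8, night 2 #7), and the DP table's final entry dp[10][7] is also 4, so no common subsequence is longer.

4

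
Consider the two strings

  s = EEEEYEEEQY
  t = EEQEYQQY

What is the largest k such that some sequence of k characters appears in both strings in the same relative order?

Pick E at s[1]=t[1] → E at s[2]=t[2] → E at s[4]=t[4] → Y at s[5]=t[5] → Q at s[9]=t[7] → Y at s[10]=t[8]; all 6 characters appear in both, in order. The LCS DP gives dp[10][8] = 6, so this is optimal.

6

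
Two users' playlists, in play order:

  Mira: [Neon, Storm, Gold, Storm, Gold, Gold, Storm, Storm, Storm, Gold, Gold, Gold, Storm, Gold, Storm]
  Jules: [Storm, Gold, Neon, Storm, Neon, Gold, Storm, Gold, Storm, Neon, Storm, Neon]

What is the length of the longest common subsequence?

8

Pick Storm [2,1], then Gold [3,2], then Storm [4,4], then Gold [6,6], then Storm [9,7], then Gold [12,8], then Storm [13,9], then Storm [15,11]; all 8 songs appear in both, in order, and the DP table's final entry dp[15][12] is also 8, so no common subsequence is longer.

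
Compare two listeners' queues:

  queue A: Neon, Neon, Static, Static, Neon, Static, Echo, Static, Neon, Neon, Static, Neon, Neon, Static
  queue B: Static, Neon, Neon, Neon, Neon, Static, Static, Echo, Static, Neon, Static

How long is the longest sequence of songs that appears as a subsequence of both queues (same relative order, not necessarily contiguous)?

8

Match Neon [1,4], Neon [2,5], Static [4,6], Static [6,7], Echo [7,8], Static [11,9], Neon [13,10], Static [14,11] — 8 songs in the same relative order in both. The LCS DP gives dp[14][11] = 8, so this is optimal.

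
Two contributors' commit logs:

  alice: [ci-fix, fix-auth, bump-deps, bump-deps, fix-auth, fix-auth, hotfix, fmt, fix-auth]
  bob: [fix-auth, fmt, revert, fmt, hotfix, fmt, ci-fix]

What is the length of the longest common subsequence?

3

One common subsequence of length 3: fix-auth at alice[2]=bob[1], then hotfix at alice[7]=bob[5], then fmt at alice[8]=bob[6]. Since dp[9][7] = 3, nothing longer is possible.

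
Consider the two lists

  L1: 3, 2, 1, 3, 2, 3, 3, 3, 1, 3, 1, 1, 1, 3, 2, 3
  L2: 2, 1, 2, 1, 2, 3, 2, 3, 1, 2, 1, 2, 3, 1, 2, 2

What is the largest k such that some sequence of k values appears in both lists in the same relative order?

9

One common subsequence of length 9: 2 at L1[2]=L2[3], then 1 at L1[3]=L2[4], then 3 at L1[4]=L2[6], then 2 at L1[5]=L2[7], then 3 at L1[6]=L2[8], then 1 at L1[9]=L2[11], then 3 at L1[10]=L2[13], then 1 at L1[11]=L2[14], then 2 at L1[15]=L2[16]. dp[16][16] = 9 confirms this is the maximum.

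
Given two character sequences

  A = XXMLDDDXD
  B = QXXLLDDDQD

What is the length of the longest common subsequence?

7

One common subsequence of length 7: X (A #1, B #2) → X (A #2, B #3) → L (A #4, B #5) → D (A #5, B #6) → D (A #6, B #7) → D (A #7, B #8) → D (A #9, B #10), and the DP table's final entry dp[9][10] is also 7, so no common subsequence is longer.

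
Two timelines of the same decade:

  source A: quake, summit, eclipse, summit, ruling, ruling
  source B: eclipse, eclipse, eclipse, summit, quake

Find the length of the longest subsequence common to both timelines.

One common subsequence of length 2: eclipse [3,3], then summit [4,4], and the DP table's final entry dp[6][5] is also 2, so no common subsequence is longer.

2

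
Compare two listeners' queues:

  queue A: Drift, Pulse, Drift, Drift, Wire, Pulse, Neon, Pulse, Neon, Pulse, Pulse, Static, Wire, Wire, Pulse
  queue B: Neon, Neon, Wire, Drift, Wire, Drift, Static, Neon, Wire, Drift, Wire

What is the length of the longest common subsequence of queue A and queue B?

5

Pick Drift (queue A #1, queue B #4), then Drift (queue A #3, queue B #6), then Neon (queue A #9, queue B #8), then Wire (queue A #13, queue B #9), then Wire (queue A #14, queue B #11); all 5 songs appear in both, in order, and the DP table's final entry dp[15][11] is also 5, so no common subsequence is longer.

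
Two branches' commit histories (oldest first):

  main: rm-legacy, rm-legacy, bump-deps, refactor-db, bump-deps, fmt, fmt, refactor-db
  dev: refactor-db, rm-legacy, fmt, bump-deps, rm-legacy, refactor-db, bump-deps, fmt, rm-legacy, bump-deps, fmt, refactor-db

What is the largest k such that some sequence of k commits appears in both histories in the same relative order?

7

Pick rm-legacy at main[1]=dev[2]; then rm-legacy at main[2]=dev[5]; then refactor-db at main[4]=dev[6]; then bump-deps at main[5]=dev[7]; then fmt at main[6]=dev[8]; then fmt at main[7]=dev[11]; then refactor-db at main[8]=dev[12]; all 7 commits appear in both, in order. The LCS DP gives dp[8][12] = 7, so this is optimal.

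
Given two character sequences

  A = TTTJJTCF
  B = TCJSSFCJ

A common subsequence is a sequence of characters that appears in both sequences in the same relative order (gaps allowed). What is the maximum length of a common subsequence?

3

Let dp[i][j] be the LCS length of the first i characters of A and the first j characters of B. dp[i][j] = dp[i-1][j-1]+1 when the i-th and j-th characters match, else max(dp[i-1][j], dp[i][j-1]).
    ·  T  C  J  S  S  F  C  J
 ·  0  0  0  0  0  0  0  0  0
 T  0  1  1  1  1  1  1  1  1
 T  0  1  1  1  1  1  1  1  1
 T  0  1  1  1  1  1  1  1  1
 J  0  1  1  2  2  2  2  2  2
 J  0  1  1  2  2  2  2  2  3
 T  0  1  1  2  2  2  2  2  3
 C  0  1  2  2  2  2  2  3  3
 F  0  1  2  2  2  2  3  3  3
dp[8][8] = 3. One LCS (by backtracking along matches): TJJ.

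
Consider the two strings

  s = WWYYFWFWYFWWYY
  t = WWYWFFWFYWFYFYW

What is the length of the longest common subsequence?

10

Pick W at s[1]=t[1], W at s[2]=t[2], Y at s[3]=t[3], F at s[5]=t[6], W at s[6]=t[7], F at s[7]=t[8], W at s[8]=t[10], Y at s[9]=t[12], F at s[10]=t[13], W at s[12]=t[15]; all 10 characters appear in both, in order. Since dp[14][15] = 10, nothing longer is possible.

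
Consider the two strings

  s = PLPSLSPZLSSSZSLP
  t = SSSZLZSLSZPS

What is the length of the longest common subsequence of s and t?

Pick S at s[4]=t[2] → S at s[6]=t[3] → Z at s[8]=t[4] → L at s[9]=t[5] → S at s[10]=t[7] → S at s[12]=t[9] → Z at s[13]=t[10] → S at s[14]=t[12]; all 8 characters appear in both, in order, and the DP table's final entry dp[16][12] is also 8, so no common subsequence is longer.

8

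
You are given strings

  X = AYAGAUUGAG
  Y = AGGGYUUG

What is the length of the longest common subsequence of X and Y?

Let dp[i][j] be the LCS length of the first i characters of X and the first j characters of Y. dp[i][j] = dp[i-1][j-1]+1 when the i-th and j-th characters match, else max(dp[i-1][j], dp[i][j-1]).
    ·  A  G  G  G  Y  U  U  G
 ·  0  0  0  0  0  0  0  0  0
 A  0  1  1  1  1  1  1  1  1
 Y  0  1  1  1  1  2  2  2  2
 A  0  1  1  1  1  2  2  2  2
 G  0  1  2  2  2  2  2  2  3
 A  0  1  2  2  2  2  2  2  3
 U  0  1  2  2  2  2  3  3  3
 U  0  1  2  2  2  2  3  4  4
 G  0  1  2  3  3  3  3  4  5
 A  0  1  2  3  3  3  3  4  5
 G  0  1  2  3  4  4  4  4  5
dp[10][8] = 5. One LCS (by backtracking along matches): AYUUG.

5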